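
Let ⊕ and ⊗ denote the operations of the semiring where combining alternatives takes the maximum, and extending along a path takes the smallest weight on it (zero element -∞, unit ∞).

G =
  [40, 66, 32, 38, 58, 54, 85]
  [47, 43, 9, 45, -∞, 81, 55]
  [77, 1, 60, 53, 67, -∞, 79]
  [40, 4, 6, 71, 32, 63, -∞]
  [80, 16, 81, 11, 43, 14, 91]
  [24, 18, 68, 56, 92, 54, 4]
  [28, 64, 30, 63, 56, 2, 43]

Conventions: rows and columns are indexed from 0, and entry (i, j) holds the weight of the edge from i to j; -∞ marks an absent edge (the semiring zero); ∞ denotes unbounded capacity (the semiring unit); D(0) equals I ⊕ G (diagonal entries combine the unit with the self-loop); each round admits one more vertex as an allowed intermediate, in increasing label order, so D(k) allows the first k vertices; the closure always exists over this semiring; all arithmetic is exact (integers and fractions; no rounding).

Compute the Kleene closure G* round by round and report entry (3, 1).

D(0):
  [∞, 66, 32, 38, 58, 54, 85]
  [47, ∞, 9, 45, -∞, 81, 55]
  [77, 1, ∞, 53, 67, -∞, 79]
  [40, 4, 6, ∞, 32, 63, -∞]
  [80, 16, 81, 11, ∞, 14, 91]
  [24, 18, 68, 56, 92, ∞, 4]
  [28, 64, 30, 63, 56, 2, ∞]
D(1):
  [∞, 66, 32, 38, 58, 54, 85]
  [47, ∞, 32, 45, 47, 81, 55]
  [77, 66, ∞, 53, 67, 54, 79]
  [40, 40, 32, ∞, 40, 63, 40]
  [80, 66, 81, 38, ∞, 54, 91]
  [24, 24, 68, 56, 92, ∞, 24]
  [28, 64, 30, 63, 56, 28, ∞]
D(2):
  [∞, 66, 32, 45, 58, 66, 85]
  [47, ∞, 32, 45, 47, 81, 55]
  [77, 66, ∞, 53, 67, 66, 79]
  [40, 40, 32, ∞, 40, 63, 40]
  [80, 66, 81, 45, ∞, 66, 91]
  [24, 24, 68, 56, 92, ∞, 24]
  [47, 64, 32, 63, 56, 64, ∞]
D(3):
  [∞, 66, 32, 45, 58, 66, 85]
  [47, ∞, 32, 45, 47, 81, 55]
  [77, 66, ∞, 53, 67, 66, 79]
  [40, 40, 32, ∞, 40, 63, 40]
  [80, 66, 81, 53, ∞, 66, 91]
  [68, 66, 68, 56, 92, ∞, 68]
  [47, 64, 32, 63, 56, 64, ∞]
D(4):
  [∞, 66, 32, 45, 58, 66, 85]
  [47, ∞, 32, 45, 47, 81, 55]
  [77, 66, ∞, 53, 67, 66, 79]
  [40, 40, 32, ∞, 40, 63, 40]
  [80, 66, 81, 53, ∞, 66, 91]
  [68, 66, 68, 56, 92, ∞, 68]
  [47, 64, 32, 63, 56, 64, ∞]
D(5):
  [∞, 66, 58, 53, 58, 66, 85]
  [47, ∞, 47, 47, 47, 81, 55]
  [77, 66, ∞, 53, 67, 66, 79]
  [40, 40, 40, ∞, 40, 63, 40]
  [80, 66, 81, 53, ∞, 66, 91]
  [80, 66, 81, 56, 92, ∞, 91]
  [56, 64, 56, 63, 56, 64, ∞]
D(6):
  [∞, 66, 66, 56, 66, 66, 85]
  [80, ∞, 81, 56, 81, 81, 81]
  [77, 66, ∞, 56, 67, 66, 79]
  [63, 63, 63, ∞, 63, 63, 63]
  [80, 66, 81, 56, ∞, 66, 91]
  [80, 66, 81, 56, 92, ∞, 91]
  [64, 64, 64, 63, 64, 64, ∞]
D(7):
  [∞, 66, 66, 63, 66, 66, 85]
  [80, ∞, 81, 63, 81, 81, 81]
  [77, 66, ∞, 63, 67, 66, 79]
  [63, 63, 63, ∞, 63, 63, 63]
  [80, 66, 81, 63, ∞, 66, 91]
  [80, 66, 81, 63, 92, ∞, 91]
  [64, 64, 64, 63, 64, 64, ∞]
Answer: G*[3][1] = 63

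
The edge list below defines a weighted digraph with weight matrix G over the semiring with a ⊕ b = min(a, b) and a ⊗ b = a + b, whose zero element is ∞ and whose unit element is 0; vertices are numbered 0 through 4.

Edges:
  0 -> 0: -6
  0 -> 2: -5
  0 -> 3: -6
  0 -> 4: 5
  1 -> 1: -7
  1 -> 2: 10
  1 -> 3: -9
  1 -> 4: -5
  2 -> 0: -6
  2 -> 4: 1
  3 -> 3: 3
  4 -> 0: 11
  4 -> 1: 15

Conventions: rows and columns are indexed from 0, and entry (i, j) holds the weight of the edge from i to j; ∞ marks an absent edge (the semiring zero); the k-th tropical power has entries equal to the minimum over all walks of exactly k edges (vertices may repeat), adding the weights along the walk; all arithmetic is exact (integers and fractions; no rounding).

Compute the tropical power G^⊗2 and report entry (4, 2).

G^⊗2:
  [-12, 20, -11, -12, -4]
  [4, -14, 3, -16, -12]
  [-12, 16, -11, -12, -1]
  [∞, ∞, ∞, 6, ∞]
  [5, 8, 6, 5, 10]
Key observation: the optimum is the walk 4->0->2, with weight 11 + (-5) = 6.
Optimal value attained by: walk 4->0->2.
Answer: (G^⊗2)[4][2] = 6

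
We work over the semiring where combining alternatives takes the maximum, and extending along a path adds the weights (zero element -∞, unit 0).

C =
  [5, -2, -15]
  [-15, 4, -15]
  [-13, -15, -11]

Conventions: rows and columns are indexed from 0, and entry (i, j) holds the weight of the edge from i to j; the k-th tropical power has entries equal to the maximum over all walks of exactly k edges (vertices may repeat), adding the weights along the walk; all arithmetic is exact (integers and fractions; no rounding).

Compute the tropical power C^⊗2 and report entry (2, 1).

C^⊗2:
  [10, 3, -10]
  [-10, 8, -11]
  [-8, -11, -22]
Key observation: the optimum is the walk 2->1->1, with weight (-15) + 4 = -11.
Optimal value attained by: walk 2->1->1.
Answer: (C^⊗2)[2][1] = -11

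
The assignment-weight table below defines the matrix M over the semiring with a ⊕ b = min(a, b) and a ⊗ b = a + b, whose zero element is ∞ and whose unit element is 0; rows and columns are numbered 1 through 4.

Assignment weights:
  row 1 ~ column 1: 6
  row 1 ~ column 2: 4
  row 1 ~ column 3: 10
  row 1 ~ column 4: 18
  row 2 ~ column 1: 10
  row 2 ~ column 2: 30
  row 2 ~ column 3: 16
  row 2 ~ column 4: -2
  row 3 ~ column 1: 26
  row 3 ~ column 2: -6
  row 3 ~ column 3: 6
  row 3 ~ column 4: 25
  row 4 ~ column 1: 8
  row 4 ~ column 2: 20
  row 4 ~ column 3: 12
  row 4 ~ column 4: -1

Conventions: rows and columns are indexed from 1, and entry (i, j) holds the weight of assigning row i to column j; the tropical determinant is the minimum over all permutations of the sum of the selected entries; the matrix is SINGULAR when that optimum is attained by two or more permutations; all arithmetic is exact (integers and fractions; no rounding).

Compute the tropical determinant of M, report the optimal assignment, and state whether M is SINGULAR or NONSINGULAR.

σ = (1, 2, 3, 4): 6 + 30 + 6 + (-1) = 41
σ = (1, 2, 4, 3): 6 + 30 + 25 + 12 = 73
σ = (1, 3, 2, 4): 6 + 16 + (-6) + (-1) = 15
σ = (1, 3, 4, 2): 6 + 16 + 25 + 20 = 67
σ = (1, 4, 2, 3): 6 + (-2) + (-6) + 12 = 10
σ = (1, 4, 3, 2): 6 + (-2) + 6 + 20 = 30
σ = (2, 1, 3, 4): 4 + 10 + 6 + (-1) = 19
σ = (2, 1, 4, 3): 4 + 10 + 25 + 12 = 51
σ = (2, 3, 1, 4): 4 + 16 + 26 + (-1) = 45
σ = (2, 3, 4, 1): 4 + 16 + 25 + 8 = 53
σ = (2, 4, 1, 3): 4 + (-2) + 26 + 12 = 40
σ = (2, 4, 3, 1): 4 + (-2) + 6 + 8 = 16
σ = (3, 1, 2, 4): 10 + 10 + (-6) + (-1) = 13
σ = (3, 1, 4, 2): 10 + 10 + 25 + 20 = 65
σ = (3, 2, 1, 4): 10 + 30 + 26 + (-1) = 65
σ = (3, 2, 4, 1): 10 + 30 + 25 + 8 = 73
σ = (3, 4, 1, 2): 10 + (-2) + 26 + 20 = 54
σ = (3, 4, 2, 1): 10 + (-2) + (-6) + 8 = 10
σ = (4, 1, 2, 3): 18 + 10 + (-6) + 12 = 34
σ = (4, 1, 3, 2): 18 + 10 + 6 + 20 = 54
σ = (4, 2, 1, 3): 18 + 30 + 26 + 12 = 86
σ = (4, 2, 3, 1): 18 + 30 + 6 + 8 = 62
σ = (4, 3, 1, 2): 18 + 16 + 26 + 20 = 80
σ = (4, 3, 2, 1): 18 + 16 + (-6) + 8 = 36
Optimal value attained by: σ = (1, 4, 2, 3).
Answer: det⊕(M) = 10; verdict: SINGULAR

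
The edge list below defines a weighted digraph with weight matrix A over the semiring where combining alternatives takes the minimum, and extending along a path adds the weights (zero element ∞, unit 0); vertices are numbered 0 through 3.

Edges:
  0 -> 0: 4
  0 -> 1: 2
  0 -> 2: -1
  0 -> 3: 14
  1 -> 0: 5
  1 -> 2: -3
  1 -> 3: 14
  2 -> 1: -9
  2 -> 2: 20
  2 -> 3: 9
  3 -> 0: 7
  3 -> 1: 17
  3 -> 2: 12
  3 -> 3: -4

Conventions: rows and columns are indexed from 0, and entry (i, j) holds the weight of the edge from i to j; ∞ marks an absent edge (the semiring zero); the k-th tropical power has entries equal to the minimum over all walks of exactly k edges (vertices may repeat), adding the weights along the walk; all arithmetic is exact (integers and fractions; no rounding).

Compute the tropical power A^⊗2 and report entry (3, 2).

A^⊗2:
  [7, -10, -1, 8]
  [9, -12, 4, 6]
  [-4, 11, -12, 5]
  [3, 3, 6, -8]
Key observation: the optimum is the walk 3->0->2, with weight 7 + (-1) = 6.
Optimal value attained by: walk 3->0->2.
Answer: (A^⊗2)[3][2] = 6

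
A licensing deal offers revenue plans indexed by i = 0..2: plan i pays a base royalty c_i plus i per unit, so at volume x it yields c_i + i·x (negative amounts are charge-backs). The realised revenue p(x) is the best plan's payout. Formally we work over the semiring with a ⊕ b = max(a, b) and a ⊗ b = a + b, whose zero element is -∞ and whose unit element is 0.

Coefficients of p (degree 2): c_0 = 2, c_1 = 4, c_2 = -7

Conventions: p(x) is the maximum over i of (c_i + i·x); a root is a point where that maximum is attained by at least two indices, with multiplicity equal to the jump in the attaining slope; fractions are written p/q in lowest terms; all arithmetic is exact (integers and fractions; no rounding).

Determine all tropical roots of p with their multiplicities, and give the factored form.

hull edge (i=0, c=2) to (i=1, c=4): slope 2, span 1
hull edge (i=1, c=4) to (i=2, c=-7): slope -11, span 1
Factored form: p(x) = -7 ⊗ (x ⊕ (-2)) ⊗ (x ⊕ 11)
Answer: roots = -2 (mult 1), 11 (mult 1)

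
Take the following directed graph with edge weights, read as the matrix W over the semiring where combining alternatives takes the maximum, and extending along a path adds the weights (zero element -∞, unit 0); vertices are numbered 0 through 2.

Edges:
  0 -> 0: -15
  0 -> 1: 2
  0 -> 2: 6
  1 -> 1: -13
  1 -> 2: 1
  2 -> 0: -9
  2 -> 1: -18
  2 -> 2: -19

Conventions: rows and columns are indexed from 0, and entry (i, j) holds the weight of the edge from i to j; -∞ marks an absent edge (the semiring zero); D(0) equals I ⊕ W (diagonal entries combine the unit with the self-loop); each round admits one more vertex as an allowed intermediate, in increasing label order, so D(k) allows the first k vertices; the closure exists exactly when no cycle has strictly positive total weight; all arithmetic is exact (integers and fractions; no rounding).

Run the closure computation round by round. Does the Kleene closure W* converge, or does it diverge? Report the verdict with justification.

D(0):
  [0, 2, 6]
  [-∞, 0, 1]
  [-9, -18, 0]
D(1):
  [0, 2, 6]
  [-∞, 0, 1]
  [-9, -7, 0]
D(2):
  [0, 2, 6]
  [-∞, 0, 1]
  [-9, -7, 0]
D(3):
  [0, 2, 6]
  [-8, 0, 1]
  [-9, -7, 0]
Key observation: every diagonal entry stays at the unit through all rounds, so no improving cycle exists.
Answer: CONVERGES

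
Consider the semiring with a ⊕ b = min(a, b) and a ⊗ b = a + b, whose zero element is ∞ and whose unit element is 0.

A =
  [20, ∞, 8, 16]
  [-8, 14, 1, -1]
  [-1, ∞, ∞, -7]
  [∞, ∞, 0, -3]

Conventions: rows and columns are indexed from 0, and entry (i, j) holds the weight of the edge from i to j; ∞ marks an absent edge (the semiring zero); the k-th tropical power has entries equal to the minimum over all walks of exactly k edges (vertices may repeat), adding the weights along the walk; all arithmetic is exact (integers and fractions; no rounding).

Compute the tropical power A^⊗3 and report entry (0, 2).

A^⊗2:
  [7, ∞, 16, 1]
  [0, 28, -1, -6]
  [19, ∞, -7, -10]
  [-1, ∞, -3, -7]
A^⊗3:
  [15, ∞, 1, -2]
  [-2, 42, -6, -9]
  [-8, ∞, -10, -14]
  [-4, ∞, -7, -10]
Key observation: the optimum is the walk 0->2->3->2, with weight 8 + (-7) + 0 = 1.
Optimal value attained by: walk 0->2->3->2.
Answer: (A^⊗3)[0][2] = 1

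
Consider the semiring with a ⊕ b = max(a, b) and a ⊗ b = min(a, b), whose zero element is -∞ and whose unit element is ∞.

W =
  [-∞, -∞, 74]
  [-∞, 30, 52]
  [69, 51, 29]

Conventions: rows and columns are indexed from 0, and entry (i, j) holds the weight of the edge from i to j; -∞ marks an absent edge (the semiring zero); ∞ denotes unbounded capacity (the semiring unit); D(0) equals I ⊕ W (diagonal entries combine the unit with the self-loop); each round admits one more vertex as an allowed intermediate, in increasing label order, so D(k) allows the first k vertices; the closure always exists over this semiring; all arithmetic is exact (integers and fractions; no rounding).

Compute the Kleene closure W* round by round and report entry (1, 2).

D(0):
  [∞, -∞, 74]
  [-∞, ∞, 52]
  [69, 51, ∞]
D(1):
  [∞, -∞, 74]
  [-∞, ∞, 52]
  [69, 51, ∞]
D(2):
  [∞, -∞, 74]
  [-∞, ∞, 52]
  [69, 51, ∞]
D(3):
  [∞, 51, 74]
  [52, ∞, 52]
  [69, 51, ∞]
Answer: W*[1][2] = 52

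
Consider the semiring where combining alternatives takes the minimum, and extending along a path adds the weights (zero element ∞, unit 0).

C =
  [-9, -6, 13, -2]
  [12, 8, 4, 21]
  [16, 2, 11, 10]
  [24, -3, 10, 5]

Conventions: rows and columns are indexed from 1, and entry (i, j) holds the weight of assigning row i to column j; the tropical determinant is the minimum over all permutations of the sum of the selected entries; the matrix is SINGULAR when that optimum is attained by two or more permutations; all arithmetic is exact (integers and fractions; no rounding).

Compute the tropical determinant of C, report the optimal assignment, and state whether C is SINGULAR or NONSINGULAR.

σ = (1, 2, 3, 4): (-9) + 8 + 11 + 5 = 15
σ = (1, 2, 4, 3): (-9) + 8 + 10 + 10 = 19
σ = (1, 3, 2, 4): (-9) + 4 + 2 + 5 = 2
σ = (1, 3, 4, 2): (-9) + 4 + 10 + (-3) = 2
σ = (1, 4, 2, 3): (-9) + 21 + 2 + 10 = 24
σ = (1, 4, 3, 2): (-9) + 21 + 11 + (-3) = 20
σ = (2, 1, 3, 4): (-6) + 12 + 11 + 5 = 22
σ = (2, 1, 4, 3): (-6) + 12 + 10 + 10 = 26
σ = (2, 3, 1, 4): (-6) + 4 + 16 + 5 = 19
σ = (2, 3, 4, 1): (-6) + 4 + 10 + 24 = 32
σ = (2, 4, 1, 3): (-6) + 21 + 16 + 10 = 41
σ = (2, 4, 3, 1): (-6) + 21 + 11 + 24 = 50
σ = (3, 1, 2, 4): 13 + 12 + 2 + 5 = 32
σ = (3, 1, 4, 2): 13 + 12 + 10 + (-3) = 32
σ = (3, 2, 1, 4): 13 + 8 + 16 + 5 = 42
σ = (3, 2, 4, 1): 13 + 8 + 10 + 24 = 55
σ = (3, 4, 1, 2): 13 + 21 + 16 + (-3) = 47
σ = (3, 4, 2, 1): 13 + 21 + 2 + 24 = 60
σ = (4, 1, 2, 3): (-2) + 12 + 2 + 10 = 22
σ = (4, 1, 3, 2): (-2) + 12 + 11 + (-3) = 18
σ = (4, 2, 1, 3): (-2) + 8 + 16 + 10 = 32
σ = (4, 2, 3, 1): (-2) + 8 + 11 + 24 = 41
σ = (4, 3, 1, 2): (-2) + 4 + 16 + (-3) = 15
σ = (4, 3, 2, 1): (-2) + 4 + 2 + 24 = 28
Optimal value attained by: σ = (1, 3, 2, 4).
Answer: det⊕(C) = 2; verdict: SINGULAR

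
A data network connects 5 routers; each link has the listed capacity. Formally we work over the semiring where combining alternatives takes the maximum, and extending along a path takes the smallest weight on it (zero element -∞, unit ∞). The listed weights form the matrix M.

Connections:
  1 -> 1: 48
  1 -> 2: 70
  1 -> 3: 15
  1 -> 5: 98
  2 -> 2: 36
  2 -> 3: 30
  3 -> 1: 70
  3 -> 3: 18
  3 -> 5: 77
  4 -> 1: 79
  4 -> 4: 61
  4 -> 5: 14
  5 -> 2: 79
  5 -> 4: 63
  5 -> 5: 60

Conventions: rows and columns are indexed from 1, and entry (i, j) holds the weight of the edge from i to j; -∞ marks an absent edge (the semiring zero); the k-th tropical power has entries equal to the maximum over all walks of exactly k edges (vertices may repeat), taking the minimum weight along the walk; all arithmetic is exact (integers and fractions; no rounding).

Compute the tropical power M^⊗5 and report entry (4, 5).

M^⊗2:
  [48, 79, 30, 63, 60]
  [30, 36, 30, -∞, 30]
  [48, 77, 18, 63, 70]
  [61, 70, 15, 61, 79]
  [63, 60, 30, 61, 60]
M^⊗3:
  [63, 60, 30, 61, 60]
  [30, 36, 30, 30, 30]
  [63, 70, 30, 63, 60]
  [61, 79, 30, 63, 61]
  [61, 63, 30, 61, 63]
M^⊗4:
  [61, 63, 30, 61, 63]
  [30, 36, 30, 30, 30]
  [63, 63, 30, 61, 63]
  [63, 61, 30, 61, 61]
  [61, 63, 30, 63, 61]
M^⊗5:
  [61, 63, 30, 63, 61]
  [30, 36, 30, 30, 30]
  [61, 63, 30, 63, 63]
  [61, 63, 30, 61, 63]
  [63, 61, 30, 61, 61]
Key observation: the optimum is the walk 4->1->5->4->1->5, with weight 79 min 98 min 63 min 79 min 98 = 63.
Optimal value attained by: walk 4->1->5->4->1->5.
Answer: (M^⊗5)[4][5] = 63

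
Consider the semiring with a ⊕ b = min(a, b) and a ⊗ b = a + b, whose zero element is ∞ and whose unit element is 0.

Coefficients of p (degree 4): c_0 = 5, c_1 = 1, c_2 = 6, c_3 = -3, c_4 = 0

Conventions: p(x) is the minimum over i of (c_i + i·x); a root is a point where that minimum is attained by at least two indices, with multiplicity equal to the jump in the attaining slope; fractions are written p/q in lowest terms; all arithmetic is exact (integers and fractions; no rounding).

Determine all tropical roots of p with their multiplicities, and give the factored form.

hull edge (i=0, c=5) to (i=1, c=1): slope -4, span 1
hull edge (i=1, c=1) to (i=3, c=-3): slope -2, span 2
hull edge (i=3, c=-3) to (i=4, c=0): slope 3, span 1
Factored form: p(x) = 0 ⊗ (x ⊕ (-3)) ⊗ (x ⊕ 2) ⊗ (x ⊕ 2) ⊗ (x ⊕ 4)
Answer: roots = -3 (mult 1), 2 (mult 2), 4 (mult 1)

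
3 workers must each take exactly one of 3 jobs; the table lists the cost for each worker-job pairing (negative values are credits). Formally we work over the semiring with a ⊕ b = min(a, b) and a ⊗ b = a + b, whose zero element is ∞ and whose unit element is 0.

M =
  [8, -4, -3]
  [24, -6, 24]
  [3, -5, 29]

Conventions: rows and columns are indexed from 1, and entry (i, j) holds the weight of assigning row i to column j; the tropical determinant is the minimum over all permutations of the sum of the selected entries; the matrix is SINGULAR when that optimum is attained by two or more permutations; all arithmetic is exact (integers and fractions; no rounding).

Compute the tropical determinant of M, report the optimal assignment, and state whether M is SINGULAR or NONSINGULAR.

σ = (1, 2, 3): 8 + (-6) + 29 = 31
σ = (1, 3, 2): 8 + 24 + (-5) = 27
σ = (2, 1, 3): (-4) + 24 + 29 = 49
σ = (2, 3, 1): (-4) + 24 + 3 = 23
σ = (3, 1, 2): (-3) + 24 + (-5) = 16
σ = (3, 2, 1): (-3) + (-6) + 3 = -6
Optimal value attained by: σ = (3, 2, 1).
Answer: det⊕(M) = -6; verdict: NONSINGULAR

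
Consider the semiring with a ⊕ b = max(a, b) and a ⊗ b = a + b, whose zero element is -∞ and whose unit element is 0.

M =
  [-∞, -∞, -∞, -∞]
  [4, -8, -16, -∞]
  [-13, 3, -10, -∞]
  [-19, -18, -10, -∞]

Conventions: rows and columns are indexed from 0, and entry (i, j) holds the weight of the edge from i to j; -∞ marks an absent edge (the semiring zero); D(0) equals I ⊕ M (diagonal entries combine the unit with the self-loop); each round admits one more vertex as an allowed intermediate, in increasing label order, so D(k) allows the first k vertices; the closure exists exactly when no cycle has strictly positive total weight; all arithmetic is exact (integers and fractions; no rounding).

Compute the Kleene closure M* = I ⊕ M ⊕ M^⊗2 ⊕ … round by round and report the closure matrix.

D(0):
  [0, -∞, -∞, -∞]
  [4, 0, -16, -∞]
  [-13, 3, 0, -∞]
  [-19, -18, -10, 0]
D(1):
  [0, -∞, -∞, -∞]
  [4, 0, -16, -∞]
  [-13, 3, 0, -∞]
  [-19, -18, -10, 0]
D(2):
  [0, -∞, -∞, -∞]
  [4, 0, -16, -∞]
  [7, 3, 0, -∞]
  [-14, -18, -10, 0]
D(3):
  [0, -∞, -∞, -∞]
  [4, 0, -16, -∞]
  [7, 3, 0, -∞]
  [-3, -7, -10, 0]
D(4):
  [0, -∞, -∞, -∞]
  [4, 0, -16, -∞]
  [7, 3, 0, -∞]
  [-3, -7, -10, 0]
Answer: M* = [[0, -∞, -∞, -∞], [4, 0, -16, -∞], [7, 3, 0, -∞], [-3, -7, -10, 0]]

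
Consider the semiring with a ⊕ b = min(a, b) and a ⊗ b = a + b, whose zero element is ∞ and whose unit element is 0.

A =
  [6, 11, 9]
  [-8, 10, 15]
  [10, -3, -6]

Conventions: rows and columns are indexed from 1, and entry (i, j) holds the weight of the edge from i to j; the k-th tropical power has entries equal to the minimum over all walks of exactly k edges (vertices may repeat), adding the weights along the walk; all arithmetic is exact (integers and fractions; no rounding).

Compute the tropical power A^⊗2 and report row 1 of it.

A^⊗2:
  [3, 6, 3]
  [-2, 3, 1]
  [-11, -9, -12]
Answer: row 1 of A^⊗2 = [3, 6, 3]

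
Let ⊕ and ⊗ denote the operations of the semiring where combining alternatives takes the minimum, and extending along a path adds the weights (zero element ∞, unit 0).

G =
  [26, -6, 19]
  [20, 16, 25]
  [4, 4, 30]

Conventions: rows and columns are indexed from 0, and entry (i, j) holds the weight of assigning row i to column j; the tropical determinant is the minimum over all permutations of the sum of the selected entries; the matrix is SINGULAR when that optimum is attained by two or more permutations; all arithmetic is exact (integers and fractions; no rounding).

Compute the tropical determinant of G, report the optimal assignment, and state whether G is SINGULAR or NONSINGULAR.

σ = (0, 1, 2): 26 + 16 + 30 = 72
σ = (0, 2, 1): 26 + 25 + 4 = 55
σ = (1, 0, 2): (-6) + 20 + 30 = 44
σ = (1, 2, 0): (-6) + 25 + 4 = 23
σ = (2, 0, 1): 19 + 20 + 4 = 43
σ = (2, 1, 0): 19 + 16 + 4 = 39
Optimal value attained by: σ = (1, 2, 0).
Answer: det⊕(G) = 23; verdict: NONSINGULAR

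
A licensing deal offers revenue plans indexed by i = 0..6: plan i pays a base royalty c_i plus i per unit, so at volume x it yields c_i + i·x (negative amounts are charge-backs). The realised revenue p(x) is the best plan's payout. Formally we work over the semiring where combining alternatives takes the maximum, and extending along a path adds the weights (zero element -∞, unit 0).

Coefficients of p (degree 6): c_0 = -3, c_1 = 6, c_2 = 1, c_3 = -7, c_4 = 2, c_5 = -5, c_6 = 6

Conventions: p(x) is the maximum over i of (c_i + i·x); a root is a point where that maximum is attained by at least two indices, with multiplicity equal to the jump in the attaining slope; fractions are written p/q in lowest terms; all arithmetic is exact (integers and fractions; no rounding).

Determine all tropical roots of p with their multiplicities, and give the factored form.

hull edge (i=0, c=-3) to (i=1, c=6): slope 9, span 1
hull edge (i=1, c=6) to (i=6, c=6): slope 0, span 5
Factored form: p(x) = 6 ⊗ (x ⊕ (-9)) ⊗ (x ⊕ 0) ⊗ (x ⊕ 0) ⊗ (x ⊕ 0) ⊗ (x ⊕ 0) ⊗ (x ⊕ 0)
Answer: roots = -9 (mult 1), 0 (mult 5)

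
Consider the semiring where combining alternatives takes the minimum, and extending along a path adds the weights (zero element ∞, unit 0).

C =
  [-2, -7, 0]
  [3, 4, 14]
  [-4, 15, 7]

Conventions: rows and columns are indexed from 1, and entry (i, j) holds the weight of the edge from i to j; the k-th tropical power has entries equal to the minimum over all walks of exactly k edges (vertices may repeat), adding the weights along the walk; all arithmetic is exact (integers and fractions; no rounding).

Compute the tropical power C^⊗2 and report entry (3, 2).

C^⊗2:
  [-4, -9, -2]
  [1, -4, 3]
  [-6, -11, -4]
Key observation: the optimum is the walk 3->1->2, with weight (-4) + (-7) = -11.
Optimal value attained by: walk 3->1->2.
Answer: (C^⊗2)[3][2] = -11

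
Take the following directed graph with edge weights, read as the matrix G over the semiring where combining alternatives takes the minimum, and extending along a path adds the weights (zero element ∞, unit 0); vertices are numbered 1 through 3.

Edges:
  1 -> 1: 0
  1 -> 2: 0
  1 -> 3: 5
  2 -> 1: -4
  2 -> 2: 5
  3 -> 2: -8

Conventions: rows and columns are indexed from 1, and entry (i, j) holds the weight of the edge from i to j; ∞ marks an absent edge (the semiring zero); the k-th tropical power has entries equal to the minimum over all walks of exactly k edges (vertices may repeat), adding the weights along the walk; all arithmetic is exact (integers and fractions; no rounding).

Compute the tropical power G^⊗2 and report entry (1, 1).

G^⊗2:
  [-4, -3, 5]
  [-4, -4, 1]
  [-12, -3, ∞]
Key observation: the optimum is the walk 1->2->1, with weight 0 + (-4) = -4.
Optimal value attained by: walk 1->2->1.
Answer: (G^⊗2)[1][1] = -4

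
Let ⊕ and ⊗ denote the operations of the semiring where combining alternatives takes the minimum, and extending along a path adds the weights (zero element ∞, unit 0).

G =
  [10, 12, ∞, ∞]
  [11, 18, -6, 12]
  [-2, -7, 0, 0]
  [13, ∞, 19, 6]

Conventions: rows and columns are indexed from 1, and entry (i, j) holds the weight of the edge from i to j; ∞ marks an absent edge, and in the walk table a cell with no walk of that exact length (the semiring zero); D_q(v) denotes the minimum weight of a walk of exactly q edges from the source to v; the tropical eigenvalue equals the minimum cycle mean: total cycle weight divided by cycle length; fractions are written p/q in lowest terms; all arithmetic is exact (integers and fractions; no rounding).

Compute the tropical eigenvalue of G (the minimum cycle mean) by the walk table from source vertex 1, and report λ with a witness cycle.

q=0: [0, ∞, ∞, ∞]
q=1: [10, 12, ∞, ∞]
q=2: [20, 22, 6, 24]
q=3: [4, -1, 6, 6]
q=4: [4, -1, -7, 6]
Optimal cycle mean attained by: cycle 2->3->2, total (-6) + (-7), length 2.
Answer: λ = -13/2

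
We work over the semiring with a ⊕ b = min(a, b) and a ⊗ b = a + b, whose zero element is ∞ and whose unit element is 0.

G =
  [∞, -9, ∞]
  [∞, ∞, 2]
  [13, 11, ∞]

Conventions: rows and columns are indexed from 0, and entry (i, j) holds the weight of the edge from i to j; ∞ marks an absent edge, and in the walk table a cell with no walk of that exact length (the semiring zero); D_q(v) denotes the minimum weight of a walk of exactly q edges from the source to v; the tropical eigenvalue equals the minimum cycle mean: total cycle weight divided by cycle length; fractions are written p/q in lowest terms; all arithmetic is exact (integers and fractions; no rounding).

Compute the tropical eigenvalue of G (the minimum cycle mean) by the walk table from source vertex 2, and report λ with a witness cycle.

q=0: [∞, ∞, 0]
q=1: [13, 11, ∞]
q=2: [∞, 4, 13]
q=3: [26, 24, 6]
Optimal cycle mean attained by: cycle 0->1->2->0, total (-9) + 2 + 13, length 3.
Answer: λ = 2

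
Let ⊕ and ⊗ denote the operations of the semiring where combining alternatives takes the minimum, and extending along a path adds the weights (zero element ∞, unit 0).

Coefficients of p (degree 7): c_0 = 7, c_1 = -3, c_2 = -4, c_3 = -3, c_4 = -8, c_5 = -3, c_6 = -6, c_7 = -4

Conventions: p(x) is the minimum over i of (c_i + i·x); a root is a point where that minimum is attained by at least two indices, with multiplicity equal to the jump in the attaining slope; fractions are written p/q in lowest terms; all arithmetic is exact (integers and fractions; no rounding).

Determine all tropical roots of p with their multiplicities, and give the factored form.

hull edge (i=0, c=7) to (i=1, c=-3): slope -10, span 1
hull edge (i=1, c=-3) to (i=4, c=-8): slope -5/3, span 3
hull edge (i=4, c=-8) to (i=6, c=-6): slope 1, span 2
hull edge (i=6, c=-6) to (i=7, c=-4): slope 2, span 1
Factored form: p(x) = -4 ⊗ (x ⊕ (-2)) ⊗ (x ⊕ (-1)) ⊗ (x ⊕ (-1)) ⊗ (x ⊕ 5/3) ⊗ (x ⊕ 5/3) ⊗ (x ⊕ 5/3) ⊗ (x ⊕ 10)
Answer: roots = -2 (mult 1), -1 (mult 2), 5/3 (mult 3), 10 (mult 1)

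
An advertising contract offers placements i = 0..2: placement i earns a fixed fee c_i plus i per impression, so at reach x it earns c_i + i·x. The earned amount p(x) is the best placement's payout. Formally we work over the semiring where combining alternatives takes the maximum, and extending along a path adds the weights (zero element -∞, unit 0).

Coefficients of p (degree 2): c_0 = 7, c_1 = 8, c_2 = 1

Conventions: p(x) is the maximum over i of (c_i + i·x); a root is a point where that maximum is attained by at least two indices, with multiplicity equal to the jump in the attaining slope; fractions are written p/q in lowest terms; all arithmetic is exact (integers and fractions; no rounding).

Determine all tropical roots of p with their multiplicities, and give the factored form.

hull edge (i=0, c=7) to (i=1, c=8): slope 1, span 1
hull edge (i=1, c=8) to (i=2, c=1): slope -7, span 1
Factored form: p(x) = 1 ⊗ (x ⊕ (-1)) ⊗ (x ⊕ 7)
Answer: roots = -1 (mult 1), 7 (mult 1)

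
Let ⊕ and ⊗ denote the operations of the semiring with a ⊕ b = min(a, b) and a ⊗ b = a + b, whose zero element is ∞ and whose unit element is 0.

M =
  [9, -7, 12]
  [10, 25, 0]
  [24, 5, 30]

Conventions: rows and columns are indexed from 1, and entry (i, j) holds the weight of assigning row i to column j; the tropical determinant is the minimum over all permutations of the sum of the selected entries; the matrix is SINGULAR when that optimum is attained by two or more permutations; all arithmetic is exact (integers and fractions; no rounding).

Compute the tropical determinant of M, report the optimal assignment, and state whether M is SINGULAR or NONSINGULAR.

σ = (1, 2, 3): 9 + 25 + 30 = 64
σ = (1, 3, 2): 9 + 0 + 5 = 14
σ = (2, 1, 3): (-7) + 10 + 30 = 33
σ = (2, 3, 1): (-7) + 0 + 24 = 17
σ = (3, 1, 2): 12 + 10 + 5 = 27
σ = (3, 2, 1): 12 + 25 + 24 = 61
Optimal value attained by: σ = (1, 3, 2).
Answer: det⊕(M) = 14; verdict: NONSINGULAR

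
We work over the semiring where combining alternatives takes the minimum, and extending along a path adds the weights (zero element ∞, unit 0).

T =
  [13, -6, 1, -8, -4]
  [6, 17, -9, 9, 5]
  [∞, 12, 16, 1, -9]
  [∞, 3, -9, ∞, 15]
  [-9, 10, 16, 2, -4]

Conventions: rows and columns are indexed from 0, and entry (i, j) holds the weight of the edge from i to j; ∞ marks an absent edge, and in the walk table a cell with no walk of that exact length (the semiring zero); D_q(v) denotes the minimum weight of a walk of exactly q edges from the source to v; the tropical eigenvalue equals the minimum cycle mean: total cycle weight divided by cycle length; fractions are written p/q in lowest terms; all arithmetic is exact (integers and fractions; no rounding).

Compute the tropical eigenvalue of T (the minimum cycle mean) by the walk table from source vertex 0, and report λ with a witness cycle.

q=0: [0, ∞, ∞, ∞, ∞]
q=1: [13, -6, 1, -8, -4]
q=2: [-13, -5, -17, -2, -8]
q=3: [-17, -19, -14, -21, -26]
q=4: [-35, -23, -30, -25, -30]
q=5: [-39, -41, -34, -43, -39]
Optimal cycle mean attained by: cycle 0->3->2->4->0, total (-8) + (-9) + (-9) + (-9), length 4.
Answer: λ = -35/4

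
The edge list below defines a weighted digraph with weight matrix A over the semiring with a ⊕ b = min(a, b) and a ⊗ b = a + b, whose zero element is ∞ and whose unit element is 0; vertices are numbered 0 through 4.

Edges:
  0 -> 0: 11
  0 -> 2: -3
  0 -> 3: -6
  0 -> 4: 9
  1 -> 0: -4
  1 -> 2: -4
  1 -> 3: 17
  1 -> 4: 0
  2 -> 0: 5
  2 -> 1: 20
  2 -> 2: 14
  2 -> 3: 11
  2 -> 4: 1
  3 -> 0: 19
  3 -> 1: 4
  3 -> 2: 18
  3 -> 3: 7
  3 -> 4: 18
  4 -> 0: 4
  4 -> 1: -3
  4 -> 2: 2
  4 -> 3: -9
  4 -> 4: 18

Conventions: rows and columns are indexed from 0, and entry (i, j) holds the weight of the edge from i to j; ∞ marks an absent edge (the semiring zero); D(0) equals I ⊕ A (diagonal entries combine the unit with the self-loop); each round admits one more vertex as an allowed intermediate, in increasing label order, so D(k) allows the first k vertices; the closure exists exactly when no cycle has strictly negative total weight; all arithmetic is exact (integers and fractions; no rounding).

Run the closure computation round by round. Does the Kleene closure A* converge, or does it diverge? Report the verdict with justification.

D(0):
  [0, ∞, -3, -6, 9]
  [-4, 0, -4, 17, 0]
  [5, 20, 0, 11, 1]
  [19, 4, 18, 0, 18]
  [4, -3, 2, -9, 0]
D(1):
  [0, ∞, -3, -6, 9]
  [-4, 0, -7, -10, 0]
  [5, 20, 0, -1, 1]
  [19, 4, 16, 0, 18]
  [4, -3, 1, -9, 0]
Detection: at round 2, diagonal entry (3, 3) turns strictly negative.
Key observation: the cycle 3->1->0->3 has total weight 4 + (-4) + (-6), which is strictly negative.
Answer: DIVERGES — negative cycle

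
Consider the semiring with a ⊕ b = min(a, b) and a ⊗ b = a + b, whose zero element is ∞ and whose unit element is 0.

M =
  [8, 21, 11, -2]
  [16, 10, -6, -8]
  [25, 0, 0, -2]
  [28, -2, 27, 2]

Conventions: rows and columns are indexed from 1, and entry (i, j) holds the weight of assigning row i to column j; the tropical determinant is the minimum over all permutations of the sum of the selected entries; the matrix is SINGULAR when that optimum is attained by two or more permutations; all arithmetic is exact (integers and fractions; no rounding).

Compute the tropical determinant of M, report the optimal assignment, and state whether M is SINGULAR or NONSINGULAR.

σ = (1, 2, 3, 4): 8 + 10 + 0 + 2 = 20
σ = (1, 2, 4, 3): 8 + 10 + (-2) + 27 = 43
σ = (1, 3, 2, 4): 8 + (-6) + 0 + 2 = 4
σ = (1, 3, 4, 2): 8 + (-6) + (-2) + (-2) = -2
σ = (1, 4, 2, 3): 8 + (-8) + 0 + 27 = 27
σ = (1, 4, 3, 2): 8 + (-8) + 0 + (-2) = -2
σ = (2, 1, 3, 4): 21 + 16 + 0 + 2 = 39
σ = (2, 1, 4, 3): 21 + 16 + (-2) + 27 = 62
σ = (2, 3, 1, 4): 21 + (-6) + 25 + 2 = 42
σ = (2, 3, 4, 1): 21 + (-6) + (-2) + 28 = 41
σ = (2, 4, 1, 3): 21 + (-8) + 25 + 27 = 65
σ = (2, 4, 3, 1): 21 + (-8) + 0 + 28 = 41
σ = (3, 1, 2, 4): 11 + 16 + 0 + 2 = 29
σ = (3, 1, 4, 2): 11 + 16 + (-2) + (-2) = 23
σ = (3, 2, 1, 4): 11 + 10 + 25 + 2 = 48
σ = (3, 2, 4, 1): 11 + 10 + (-2) + 28 = 47
σ = (3, 4, 1, 2): 11 + (-8) + 25 + (-2) = 26
σ = (3, 4, 2, 1): 11 + (-8) + 0 + 28 = 31
σ = (4, 1, 2, 3): (-2) + 16 + 0 + 27 = 41
σ = (4, 1, 3, 2): (-2) + 16 + 0 + (-2) = 12
σ = (4, 2, 1, 3): (-2) + 10 + 25 + 27 = 60
σ = (4, 2, 3, 1): (-2) + 10 + 0 + 28 = 36
σ = (4, 3, 1, 2): (-2) + (-6) + 25 + (-2) = 15
σ = (4, 3, 2, 1): (-2) + (-6) + 0 + 28 = 20
Optimal value attained by: σ = (1, 3, 4, 2).
Answer: det⊕(M) = -2; verdict: SINGULAR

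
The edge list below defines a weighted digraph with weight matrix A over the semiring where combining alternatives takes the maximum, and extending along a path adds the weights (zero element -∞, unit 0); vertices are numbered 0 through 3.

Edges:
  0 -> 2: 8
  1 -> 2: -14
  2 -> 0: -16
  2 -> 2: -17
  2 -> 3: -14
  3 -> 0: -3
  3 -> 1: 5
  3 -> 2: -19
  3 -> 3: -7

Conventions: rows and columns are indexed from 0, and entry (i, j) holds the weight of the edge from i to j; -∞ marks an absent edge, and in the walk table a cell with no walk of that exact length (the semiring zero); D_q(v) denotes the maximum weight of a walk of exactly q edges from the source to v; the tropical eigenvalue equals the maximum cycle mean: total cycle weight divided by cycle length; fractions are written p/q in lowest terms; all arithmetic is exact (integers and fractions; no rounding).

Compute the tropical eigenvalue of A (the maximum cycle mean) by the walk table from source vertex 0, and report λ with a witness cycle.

q=0: [0, -∞, -∞, -∞]
q=1: [-∞, -∞, 8, -∞]
q=2: [-8, -∞, -9, -6]
q=3: [-9, -1, 0, -13]
q=4: [-16, -8, -1, -14]
Optimal cycle mean attained by: cycle 0->2->3->0, total 8 + (-14) + (-3), length 3.
Answer: λ = -3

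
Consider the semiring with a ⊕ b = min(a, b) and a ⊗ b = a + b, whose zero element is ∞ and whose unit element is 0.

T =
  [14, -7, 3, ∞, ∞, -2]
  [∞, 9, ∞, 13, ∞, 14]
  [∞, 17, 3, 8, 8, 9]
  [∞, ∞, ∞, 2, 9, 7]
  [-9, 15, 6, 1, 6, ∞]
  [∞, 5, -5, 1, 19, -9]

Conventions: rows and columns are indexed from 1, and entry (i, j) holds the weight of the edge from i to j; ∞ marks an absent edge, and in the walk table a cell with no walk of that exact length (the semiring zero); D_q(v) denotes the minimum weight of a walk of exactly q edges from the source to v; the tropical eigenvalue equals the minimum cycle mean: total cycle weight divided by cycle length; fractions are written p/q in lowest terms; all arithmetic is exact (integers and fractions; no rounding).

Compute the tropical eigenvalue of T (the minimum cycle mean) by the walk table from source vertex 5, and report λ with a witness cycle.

q=0: [∞, ∞, ∞, ∞, 0, ∞]
q=1: [-9, 15, 6, 1, 6, ∞]
q=2: [-3, -16, -6, 3, 10, -11]
q=3: [1, -10, -16, -10, 2, -20]
q=4: [-7, -15, -25, -19, -8, -29]
q=5: [-17, -24, -34, -28, -17, -38]
q=6: [-26, -33, -43, -37, -26, -47]
Optimal cycle mean attained by: cycle 6->6, total (-9), length 1.
Answer: λ = -9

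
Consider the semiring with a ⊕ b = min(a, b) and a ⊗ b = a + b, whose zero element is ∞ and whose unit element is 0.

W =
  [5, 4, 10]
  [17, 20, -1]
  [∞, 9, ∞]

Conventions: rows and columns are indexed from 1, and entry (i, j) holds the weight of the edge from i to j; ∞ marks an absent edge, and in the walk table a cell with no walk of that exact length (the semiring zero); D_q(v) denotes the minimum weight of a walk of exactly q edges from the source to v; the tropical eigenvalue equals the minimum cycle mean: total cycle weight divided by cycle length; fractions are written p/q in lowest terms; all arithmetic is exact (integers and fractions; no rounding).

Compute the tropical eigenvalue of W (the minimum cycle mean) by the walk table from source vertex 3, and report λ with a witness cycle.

q=0: [∞, ∞, 0]
q=1: [∞, 9, ∞]
q=2: [26, 29, 8]
q=3: [31, 17, 28]
Optimal cycle mean attained by: cycle 2->3->2, total (-1) + 9, length 2.
Answer: λ = 4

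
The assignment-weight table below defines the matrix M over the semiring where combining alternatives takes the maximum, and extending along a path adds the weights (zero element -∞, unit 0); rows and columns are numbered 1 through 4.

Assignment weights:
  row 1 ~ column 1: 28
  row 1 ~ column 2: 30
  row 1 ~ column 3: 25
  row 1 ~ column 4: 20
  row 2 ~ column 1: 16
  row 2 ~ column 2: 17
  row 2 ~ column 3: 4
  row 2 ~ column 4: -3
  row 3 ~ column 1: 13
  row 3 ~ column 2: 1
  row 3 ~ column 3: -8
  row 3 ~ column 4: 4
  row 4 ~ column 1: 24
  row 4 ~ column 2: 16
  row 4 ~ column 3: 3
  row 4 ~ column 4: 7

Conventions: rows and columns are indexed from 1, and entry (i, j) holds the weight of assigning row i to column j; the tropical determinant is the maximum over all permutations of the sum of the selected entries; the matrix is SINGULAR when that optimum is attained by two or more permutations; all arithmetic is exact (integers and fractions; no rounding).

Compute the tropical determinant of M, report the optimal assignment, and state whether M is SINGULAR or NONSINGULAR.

σ = (1, 2, 3, 4): 28 + 17 + (-8) + 7 = 44
σ = (1, 2, 4, 3): 28 + 17 + 4 + 3 = 52
σ = (1, 3, 2, 4): 28 + 4 + 1 + 7 = 40
σ = (1, 3, 4, 2): 28 + 4 + 4 + 16 = 52
σ = (1, 4, 2, 3): 28 + (-3) + 1 + 3 = 29
σ = (1, 4, 3, 2): 28 + (-3) + (-8) + 16 = 33
σ = (2, 1, 3, 4): 30 + 16 + (-8) + 7 = 45
σ = (2, 1, 4, 3): 30 + 16 + 4 + 3 = 53
σ = (2, 3, 1, 4): 30 + 4 + 13 + 7 = 54
σ = (2, 3, 4, 1): 30 + 4 + 4 + 24 = 62
σ = (2, 4, 1, 3): 30 + (-3) + 13 + 3 = 43
σ = (2, 4, 3, 1): 30 + (-3) + (-8) + 24 = 43
σ = (3, 1, 2, 4): 25 + 16 + 1 + 7 = 49
σ = (3, 1, 4, 2): 25 + 16 + 4 + 16 = 61
σ = (3, 2, 1, 4): 25 + 17 + 13 + 7 = 62
σ = (3, 2, 4, 1): 25 + 17 + 4 + 24 = 70
σ = (3, 4, 1, 2): 25 + (-3) + 13 + 16 = 51
σ = (3, 4, 2, 1): 25 + (-3) + 1 + 24 = 47
σ = (4, 1, 2, 3): 20 + 16 + 1 + 3 = 40
σ = (4, 1, 3, 2): 20 + 16 + (-8) + 16 = 44
σ = (4, 2, 1, 3): 20 + 17 + 13 + 3 = 53
σ = (4, 2, 3, 1): 20 + 17 + (-8) + 24 = 53
σ = (4, 3, 1, 2): 20 + 4 + 13 + 16 = 53
σ = (4, 3, 2, 1): 20 + 4 + 1 + 24 = 49
Optimal value attained by: σ = (3, 2, 4, 1).
Answer: det⊕(M) = 70; verdict: NONSINGULAR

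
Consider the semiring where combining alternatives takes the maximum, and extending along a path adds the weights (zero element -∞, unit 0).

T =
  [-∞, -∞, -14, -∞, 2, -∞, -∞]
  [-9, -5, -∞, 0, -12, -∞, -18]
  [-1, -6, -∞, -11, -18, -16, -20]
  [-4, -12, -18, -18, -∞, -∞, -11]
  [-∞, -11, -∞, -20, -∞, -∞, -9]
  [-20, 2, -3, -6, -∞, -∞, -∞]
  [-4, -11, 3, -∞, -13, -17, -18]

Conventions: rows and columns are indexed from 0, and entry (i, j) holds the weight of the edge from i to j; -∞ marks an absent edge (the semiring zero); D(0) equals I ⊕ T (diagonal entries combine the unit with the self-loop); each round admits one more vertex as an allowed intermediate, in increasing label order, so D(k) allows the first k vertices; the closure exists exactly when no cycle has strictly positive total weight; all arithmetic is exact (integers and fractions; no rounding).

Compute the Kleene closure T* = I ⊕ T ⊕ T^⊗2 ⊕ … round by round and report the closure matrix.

D(0):
  [0, -∞, -14, -∞, 2, -∞, -∞]
  [-9, 0, -∞, 0, -12, -∞, -18]
  [-1, -6, 0, -11, -18, -16, -20]
  [-4, -12, -18, 0, -∞, -∞, -11]
  [-∞, -11, -∞, -20, 0, -∞, -9]
  [-20, 2, -3, -6, -∞, 0, -∞]
  [-4, -11, 3, -∞, -13, -17, 0]
D(1):
  [0, -∞, -14, -∞, 2, -∞, -∞]
  [-9, 0, -23, 0, -7, -∞, -18]
  [-1, -6, 0, -11, 1, -16, -20]
  [-4, -12, -18, 0, -2, -∞, -11]
  [-∞, -11, -∞, -20, 0, -∞, -9]
  [-20, 2, -3, -6, -18, 0, -∞]
  [-4, -11, 3, -∞, -2, -17, 0]
D(2):
  [0, -∞, -14, -∞, 2, -∞, -∞]
  [-9, 0, -23, 0, -7, -∞, -18]
  [-1, -6, 0, -6, 1, -16, -20]
  [-4, -12, -18, 0, -2, -∞, -11]
  [-20, -11, -34, -11, 0, -∞, -9]
  [-7, 2, -3, 2, -5, 0, -16]
  [-4, -11, 3, -11, -2, -17, 0]
D(3):
  [0, -20, -14, -20, 2, -30, -34]
  [-9, 0, -23, 0, -7, -39, -18]
  [-1, -6, 0, -6, 1, -16, -20]
  [-4, -12, -18, 0, -2, -34, -11]
  [-20, -11, -34, -11, 0, -50, -9]
  [-4, 2, -3, 2, -2, 0, -16]
  [2, -3, 3, -3, 4, -13, 0]
D(4):
  [0, -20, -14, -20, 2, -30, -31]
  [-4, 0, -18, 0, -2, -34, -11]
  [-1, -6, 0, -6, 1, -16, -17]
  [-4, -12, -18, 0, -2, -34, -11]
  [-15, -11, -29, -11, 0, -45, -9]
  [-2, 2, -3, 2, 0, 0, -9]
  [2, -3, 3, -3, 4, -13, 0]
D(5):
  [0, -9, -14, -9, 2, -30, -7]
  [-4, 0, -18, 0, -2, -34, -11]
  [-1, -6, 0, -6, 1, -16, -8]
  [-4, -12, -18, 0, -2, -34, -11]
  [-15, -11, -29, -11, 0, -45, -9]
  [-2, 2, -3, 2, 0, 0, -9]
  [2, -3, 3, -3, 4, -13, 0]
D(6):
  [0, -9, -14, -9, 2, -30, -7]
  [-4, 0, -18, 0, -2, -34, -11]
  [-1, -6, 0, -6, 1, -16, -8]
  [-4, -12, -18, 0, -2, -34, -11]
  [-15, -11, -29, -11, 0, -45, -9]
  [-2, 2, -3, 2, 0, 0, -9]
  [2, -3, 3, -3, 4, -13, 0]
D(7):
  [0, -9, -4, -9, 2, -20, -7]
  [-4, 0, -8, 0, -2, -24, -11]
  [-1, -6, 0, -6, 1, -16, -8]
  [-4, -12, -8, 0, -2, -24, -11]
  [-7, -11, -6, -11, 0, -22, -9]
  [-2, 2, -3, 2, 0, 0, -9]
  [2, -3, 3, -3, 4, -13, 0]
Answer: T* = [[0, -9, -4, -9, 2, -20, -7], [-4, 0, -8, 0, -2, -24, -11], [-1, -6, 0, -6, 1, -16, -8], [-4, -12, -8, 0, -2, -24, -11], [-7, -11, -6, -11, 0, -22, -9], [-2, 2, -3, 2, 0, 0, -9], [2, -3, 3, -3, 4, -13, 0]]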